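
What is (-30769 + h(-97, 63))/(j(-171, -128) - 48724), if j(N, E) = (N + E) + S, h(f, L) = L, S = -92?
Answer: 30706/49115 ≈ 0.62519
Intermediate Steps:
j(N, E) = -92 + E + N (j(N, E) = (N + E) - 92 = (E + N) - 92 = -92 + E + N)
(-30769 + h(-97, 63))/(j(-171, -128) - 48724) = (-30769 + 63)/((-92 - 128 - 171) - 48724) = -30706/(-391 - 48724) = -30706/(-49115) = -30706*(-1/49115) = 30706/49115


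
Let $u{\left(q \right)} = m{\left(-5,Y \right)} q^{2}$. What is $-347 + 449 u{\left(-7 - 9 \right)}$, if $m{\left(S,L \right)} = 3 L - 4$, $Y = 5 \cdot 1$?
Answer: $1264037$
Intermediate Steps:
$Y = 5$
$m{\left(S,L \right)} = -4 + 3 L$
$u{\left(q \right)} = 11 q^{2}$ ($u{\left(q \right)} = \left(-4 + 3 \cdot 5\right) q^{2} = \left(-4 + 15\right) q^{2} = 11 q^{2}$)
$-347 + 449 u{\left(-7 - 9 \right)} = -347 + 449 \cdot 11 \left(-7 - 9\right)^{2} = -347 + 449 \cdot 11 \left(-16\right)^{2} = -347 + 449 \cdot 11 \cdot 256 = -347 + 449 \cdot 2816 = -347 + 1264384 = 1264037$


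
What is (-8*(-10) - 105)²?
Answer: 625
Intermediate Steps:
(-8*(-10) - 105)² = (80 - 105)² = (-25)² = 625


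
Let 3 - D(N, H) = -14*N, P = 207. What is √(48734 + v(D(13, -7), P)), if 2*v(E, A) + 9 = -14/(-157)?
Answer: √4804538178/314 ≈ 220.75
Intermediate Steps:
D(N, H) = 3 + 14*N (D(N, H) = 3 - (-14)*N = 3 + 14*N)
v(E, A) = -1399/314 (v(E, A) = -9/2 + (-14/(-157))/2 = -9/2 + (-14*(-1/157))/2 = -9/2 + (½)*(14/157) = -9/2 + 7/157 = -1399/314)
√(48734 + v(D(13, -7), P)) = √(48734 - 1399/314) = √(15301077/314) = √4804538178/314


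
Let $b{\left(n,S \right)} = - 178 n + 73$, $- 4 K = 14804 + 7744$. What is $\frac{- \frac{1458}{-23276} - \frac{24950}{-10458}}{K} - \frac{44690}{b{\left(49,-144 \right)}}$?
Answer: $\frac{1703242035267989}{329661641785014} \approx 5.1666$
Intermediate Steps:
$K = -5637$ ($K = - \frac{14804 + 7744}{4} = \left(- \frac{1}{4}\right) 22548 = -5637$)
$b{\left(n,S \right)} = 73 - 178 n$
$\frac{- \frac{1458}{-23276} - \frac{24950}{-10458}}{K} - \frac{44690}{b{\left(49,-144 \right)}} = \frac{- \frac{1458}{-23276} - \frac{24950}{-10458}}{-5637} - \frac{44690}{73 - 8722} = \left(\left(-1458\right) \left(- \frac{1}{23276}\right) - - \frac{12475}{5229}\right) \left(- \frac{1}{5637}\right) - \frac{44690}{73 - 8722} = \left(\frac{729}{11638} + \frac{12475}{5229}\right) \left(- \frac{1}{5637}\right) - \frac{44690}{-8649} = \frac{148995991}{60855102} \left(- \frac{1}{5637}\right) - - \frac{44690}{8649} = - \frac{148995991}{343040209974} + \frac{44690}{8649} = \frac{1703242035267989}{329661641785014}$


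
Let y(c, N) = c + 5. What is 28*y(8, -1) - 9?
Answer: 355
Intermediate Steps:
y(c, N) = 5 + c
28*y(8, -1) - 9 = 28*(5 + 8) - 9 = 28*13 - 9 = 364 - 9 = 355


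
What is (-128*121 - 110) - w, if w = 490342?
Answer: -505940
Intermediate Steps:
(-128*121 - 110) - w = (-128*121 - 110) - 1*490342 = (-15488 - 110) - 490342 = -15598 - 490342 = -505940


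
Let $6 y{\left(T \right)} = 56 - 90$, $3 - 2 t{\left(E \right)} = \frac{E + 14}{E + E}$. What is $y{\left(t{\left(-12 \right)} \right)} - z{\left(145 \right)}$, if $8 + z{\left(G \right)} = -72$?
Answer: $\frac{223}{3} \approx 74.333$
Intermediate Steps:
$z{\left(G \right)} = -80$ ($z{\left(G \right)} = -8 - 72 = -80$)
$t{\left(E \right)} = \frac{3}{2} - \frac{14 + E}{4 E}$ ($t{\left(E \right)} = \frac{3}{2} - \frac{\left(E + 14\right) \frac{1}{E + E}}{2} = \frac{3}{2} - \frac{\left(14 + E\right) \frac{1}{2 E}}{2} = \frac{3}{2} - \frac{\frac{1}{2} \frac{1}{E} \left(14 + E\right)}{2} = \frac{3}{2} - \frac{14 + E}{4 E}$)
$y{\left(T \right)} = - \frac{17}{3}$ ($y{\left(T \right)} = \frac{56 - 90}{6} = \frac{1}{6} \left(-34\right) = - \frac{17}{3}$)
$y{\left(t{\left(-12 \right)} \right)} - z{\left(145 \right)} = - \frac{17}{3} - -80 = - \frac{17}{3} + 80 = \frac{223}{3}$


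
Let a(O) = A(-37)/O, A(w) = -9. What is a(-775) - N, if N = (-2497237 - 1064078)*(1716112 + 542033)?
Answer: 6232523387023134/775 ≈ 8.0420e+12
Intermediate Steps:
N = -8041965660675 (N = -3561315*2258145 = -8041965660675)
a(O) = -9/O
a(-775) - N = -9/(-775) - 1*(-8041965660675) = -9*(-1/775) + 8041965660675 = 9/775 + 8041965660675 = 6232523387023134/775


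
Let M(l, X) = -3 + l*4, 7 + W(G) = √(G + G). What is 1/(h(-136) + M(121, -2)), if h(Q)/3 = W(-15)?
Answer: 46/21187 - 3*I*√30/211870 ≈ 0.0021711 - 7.7555e-5*I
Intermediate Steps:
W(G) = -7 + √2*√G (W(G) = -7 + √(G + G) = -7 + √(2*G) = -7 + √2*√G)
h(Q) = -21 + 3*I*√30 (h(Q) = 3*(-7 + √2*√(-15)) = 3*(-7 + √2*(I*√15)) = 3*(-7 + I*√30) = -21 + 3*I*√30)
M(l, X) = -3 + 4*l
1/(h(-136) + M(121, -2)) = 1/((-21 + 3*I*√30) + (-3 + 4*121)) = 1/((-21 + 3*I*√30) + (-3 + 484)) = 1/((-21 + 3*I*√30) + 481) = 1/(460 + 3*I*√30)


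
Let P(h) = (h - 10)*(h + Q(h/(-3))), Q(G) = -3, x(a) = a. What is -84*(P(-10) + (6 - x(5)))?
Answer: -21924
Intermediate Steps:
P(h) = (-10 + h)*(-3 + h) (P(h) = (h - 10)*(h - 3) = (-10 + h)*(-3 + h))
-84*(P(-10) + (6 - x(5))) = -84*((30 + (-10)² - 13*(-10)) + (6 - 1*5)) = -84*((30 + 100 + 130) + (6 - 5)) = -84*(260 + 1) = -84*261 = -21924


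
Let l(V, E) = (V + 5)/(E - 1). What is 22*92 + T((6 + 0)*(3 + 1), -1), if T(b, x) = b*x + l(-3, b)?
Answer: 46002/23 ≈ 2000.1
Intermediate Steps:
l(V, E) = (5 + V)/(-1 + E)
T(b, x) = 2/(-1 + b) + b*x (T(b, x) = b*x + (5 - 3)/(-1 + b) = b*x + 2/(-1 + b) = 2/(-1 + b) + b*x)
22*92 + T((6 + 0)*(3 + 1), -1) = 22*92 + (2 + ((6 + 0)*(3 + 1))*(-1)*(-1 + (6 + 0)*(3 + 1)))/(-1 + (6 + 0)*(3 + 1)) = 2024 + (2 + (6*4)*(-1)*(-1 + 6*4))/(-1 + 6*4) = 2024 + (2 + 24*(-1)*(-1 + 24))/(-1 + 24) = 2024 + (2 + 24*(-1)*23)/23 = 2024 + (2 - 552)/23 = 2024 + (1/23)*(-550) = 2024 - 550/23 = 46002/23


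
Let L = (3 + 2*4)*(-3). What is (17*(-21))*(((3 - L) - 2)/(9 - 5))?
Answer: -6069/2 ≈ -3034.5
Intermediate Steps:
L = -33 (L = (3 + 8)*(-3) = 11*(-3) = -33)
(17*(-21))*(((3 - L) - 2)/(9 - 5)) = (17*(-21))*(((3 - 1*(-33)) - 2)/(9 - 5)) = -357*((3 + 33) - 2)/4 = -357*(36 - 2)/4 = -12138/4 = -357*17/2 = -6069/2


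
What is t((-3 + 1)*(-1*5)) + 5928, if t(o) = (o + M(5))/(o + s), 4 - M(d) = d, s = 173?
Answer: 361611/61 ≈ 5928.0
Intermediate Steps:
M(d) = 4 - d
t(o) = (-1 + o)/(173 + o) (t(o) = (o + (4 - 1*5))/(o + 173) = (o + (4 - 5))/(173 + o) = (o - 1)/(173 + o) = (-1 + o)/(173 + o))
t((-3 + 1)*(-1*5)) + 5928 = (-1 + (-3 + 1)*(-1*5))/(173 + (-3 + 1)*(-1*5)) + 5928 = (-1 - 2*(-5))/(173 - 2*(-5)) + 5928 = (-1 + 10)/(173 + 10) + 5928 = 9/183 + 5928 = (1/183)*9 + 5928 = 3/61 + 5928 = 361611/61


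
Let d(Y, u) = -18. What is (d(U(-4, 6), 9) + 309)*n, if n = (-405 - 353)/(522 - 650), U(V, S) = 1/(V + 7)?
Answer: 110289/64 ≈ 1723.3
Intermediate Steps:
U(V, S) = 1/(7 + V)
n = 379/64 (n = -758/(-128) = -758*(-1/128) = 379/64 ≈ 5.9219)
(d(U(-4, 6), 9) + 309)*n = (-18 + 309)*(379/64) = 291*(379/64) = 110289/64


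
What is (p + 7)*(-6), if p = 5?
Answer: -72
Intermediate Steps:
(p + 7)*(-6) = (5 + 7)*(-6) = 12*(-6) = -72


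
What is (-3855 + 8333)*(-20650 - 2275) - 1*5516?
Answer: -102663666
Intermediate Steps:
(-3855 + 8333)*(-20650 - 2275) - 1*5516 = 4478*(-22925) - 5516 = -102658150 - 5516 = -102663666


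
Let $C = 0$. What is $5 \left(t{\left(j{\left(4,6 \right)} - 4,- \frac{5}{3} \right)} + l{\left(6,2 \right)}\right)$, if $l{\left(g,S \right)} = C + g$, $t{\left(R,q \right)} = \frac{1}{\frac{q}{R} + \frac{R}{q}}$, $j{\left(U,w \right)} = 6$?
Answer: $\frac{1680}{61} \approx 27.541$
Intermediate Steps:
$t{\left(R,q \right)} = \frac{1}{\frac{R}{q} + \frac{q}{R}}$
$l{\left(g,S \right)} = g$ ($l{\left(g,S \right)} = 0 + g = g$)
$5 \left(t{\left(j{\left(4,6 \right)} - 4,- \frac{5}{3} \right)} + l{\left(6,2 \right)}\right) = 5 \left(\frac{\left(6 - 4\right) \left(- \frac{5}{3}\right)}{\left(6 - 4\right)^{2} + \left(- \frac{5}{3}\right)^{2}} + 6\right) = 5 \left(\frac{2 \left(\left(-5\right) \frac{1}{3}\right)}{2^{2} + \left(\left(-5\right) \frac{1}{3}\right)^{2}} + 6\right) = 5 \left(2 \left(- \frac{5}{3}\right) \frac{1}{4 + \left(- \frac{5}{3}\right)^{2}} + 6\right) = 5 \left(2 \left(- \frac{5}{3}\right) \frac{1}{4 + \frac{25}{9}} + 6\right) = 5 \left(2 \left(- \frac{5}{3}\right) \frac{1}{\frac{61}{9}} + 6\right) = 5 \left(2 \left(- \frac{5}{3}\right) \frac{9}{61} + 6\right) = 5 \left(- \frac{30}{61} + 6\right) = 5 \cdot \frac{336}{61} = \frac{1680}{61}$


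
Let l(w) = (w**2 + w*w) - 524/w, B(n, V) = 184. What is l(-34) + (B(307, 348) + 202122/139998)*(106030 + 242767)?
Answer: 25657838604969/396661 ≈ 6.4685e+7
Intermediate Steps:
l(w) = -524/w + 2*w**2 (l(w) = (w**2 + w**2) - 524/w = 2*w**2 - 524/w = -524/w + 2*w**2)
l(-34) + (B(307, 348) + 202122/139998)*(106030 + 242767) = 2*(-262 + (-34)**3)/(-34) + (184 + 202122/139998)*(106030 + 242767) = 2*(-1/34)*(-262 - 39304) + (184 + 202122*(1/139998))*348797 = 2*(-1/34)*(-39566) + (184 + 33687/23333)*348797 = 39566/17 + (4326959/23333)*348797 = 39566/17 + 1509230318323/23333 = 25657838604969/396661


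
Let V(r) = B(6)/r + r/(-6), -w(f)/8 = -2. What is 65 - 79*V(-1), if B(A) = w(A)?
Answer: 7895/6 ≈ 1315.8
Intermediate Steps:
w(f) = 16 (w(f) = -8*(-2) = 16)
B(A) = 16
V(r) = 16/r - r/6 (V(r) = 16/r + r/(-6) = 16/r + r*(-1/6) = 16/r - r/6)
65 - 79*V(-1) = 65 - 79*(16/(-1) - 1/6*(-1)) = 65 - 79*(16*(-1) + 1/6) = 65 - 79*(-16 + 1/6) = 65 - 79*(-95/6) = 65 + 7505/6 = 7895/6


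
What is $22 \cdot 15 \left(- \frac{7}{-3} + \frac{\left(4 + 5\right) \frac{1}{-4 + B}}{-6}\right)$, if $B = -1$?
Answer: $869$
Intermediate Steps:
$22 \cdot 15 \left(- \frac{7}{-3} + \frac{\left(4 + 5\right) \frac{1}{-4 + B}}{-6}\right) = 22 \cdot 15 \left(- \frac{7}{-3} + \frac{\left(4 + 5\right) \frac{1}{-4 - 1}}{-6}\right) = 330 \left(\left(-7\right) \left(- \frac{1}{3}\right) + \frac{9}{-5} \left(- \frac{1}{6}\right)\right) = 330 \left(\frac{7}{3} + 9 \left(- \frac{1}{5}\right) \left(- \frac{1}{6}\right)\right) = 330 \left(\frac{7}{3} - - \frac{3}{10}\right) = 330 \left(\frac{7}{3} + \frac{3}{10}\right) = 330 \cdot \frac{79}{30} = 869$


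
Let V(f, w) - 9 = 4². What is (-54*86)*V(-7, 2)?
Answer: -116100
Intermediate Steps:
V(f, w) = 25 (V(f, w) = 9 + 4² = 9 + 16 = 25)
(-54*86)*V(-7, 2) = -54*86*25 = -4644*25 = -116100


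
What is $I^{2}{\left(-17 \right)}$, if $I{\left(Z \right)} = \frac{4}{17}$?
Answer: $\frac{16}{289} \approx 0.055363$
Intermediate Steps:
$I{\left(Z \right)} = \frac{4}{17}$ ($I{\left(Z \right)} = 4 \cdot \frac{1}{17} = \frac{4}{17}$)
$I^{2}{\left(-17 \right)} = \left(\frac{4}{17}\right)^{2} = \frac{16}{289}$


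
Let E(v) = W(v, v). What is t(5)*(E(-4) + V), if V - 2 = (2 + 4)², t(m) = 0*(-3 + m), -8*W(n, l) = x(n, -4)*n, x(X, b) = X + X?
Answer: 0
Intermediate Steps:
x(X, b) = 2*X
W(n, l) = -n²/4 (W(n, l) = -2*n*n/8 = -n²/4)
t(m) = 0
E(v) = -v²/4
V = 38 (V = 2 + (2 + 4)² = 2 + 6² = 2 + 36 = 38)
t(5)*(E(-4) + V) = 0*(-¼*(-4)² + 38) = 0*(-¼*16 + 38) = 0*(-4 + 38) = 0*34 = 0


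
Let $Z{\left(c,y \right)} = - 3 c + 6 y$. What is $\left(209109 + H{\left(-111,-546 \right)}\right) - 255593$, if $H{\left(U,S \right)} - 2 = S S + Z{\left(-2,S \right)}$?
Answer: $248364$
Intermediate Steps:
$H{\left(U,S \right)} = 8 + S^{2} + 6 S$ ($H{\left(U,S \right)} = 2 + \left(S S + \left(\left(-3\right) \left(-2\right) + 6 S\right)\right) = 2 + \left(S^{2} + \left(6 + 6 S\right)\right) = 2 + \left(6 + S^{2} + 6 S\right) = 8 + S^{2} + 6 S$)
$\left(209109 + H{\left(-111,-546 \right)}\right) - 255593 = \left(209109 + \left(8 + \left(-546\right)^{2} + 6 \left(-546\right)\right)\right) - 255593 = \left(209109 + \left(8 + 298116 - 3276\right)\right) - 255593 = \left(209109 + 294848\right) - 255593 = 503957 - 255593 = 248364$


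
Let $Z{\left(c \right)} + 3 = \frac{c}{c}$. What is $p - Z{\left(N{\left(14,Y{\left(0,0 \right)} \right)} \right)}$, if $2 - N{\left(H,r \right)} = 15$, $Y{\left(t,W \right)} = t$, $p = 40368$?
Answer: $40370$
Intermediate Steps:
$N{\left(H,r \right)} = -13$ ($N{\left(H,r \right)} = 2 - 15 = -13$)
$Z{\left(c \right)} = -2$ ($Z{\left(c \right)} = -3 + \frac{c}{c} = -3 + 1 = -2$)
$p - Z{\left(N{\left(14,Y{\left(0,0 \right)} \right)} \right)} = 40368 - -2 = 40368 + 2 = 40370$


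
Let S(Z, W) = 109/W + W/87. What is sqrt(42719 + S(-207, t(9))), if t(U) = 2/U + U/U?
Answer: sqrt(352852590387)/2871 ≈ 206.90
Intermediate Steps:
t(U) = 1 + 2/U (t(U) = 2/U + 1 = 1 + 2/U)
S(Z, W) = 109/W + W/87 (S(Z, W) = 109/W + W*(1/87) = 109/W + W/87)
sqrt(42719 + S(-207, t(9))) = sqrt(42719 + (109/(((2 + 9)/9)) + ((2 + 9)/9)/87)) = sqrt(42719 + (109/(((1/9)*11)) + ((1/9)*11)/87)) = sqrt(42719 + (109/(11/9) + (1/87)*(11/9))) = sqrt(42719 + (109*(9/11) + 11/783)) = sqrt(42719 + (981/11 + 11/783)) = sqrt(42719 + 768244/8613) = sqrt(368706991/8613) = sqrt(352852590387)/2871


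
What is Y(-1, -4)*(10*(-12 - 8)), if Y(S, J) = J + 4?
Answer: 0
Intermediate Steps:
Y(S, J) = 4 + J
Y(-1, -4)*(10*(-12 - 8)) = (4 - 4)*(10*(-12 - 8)) = 0*(10*(-20)) = 0*(-200) = 0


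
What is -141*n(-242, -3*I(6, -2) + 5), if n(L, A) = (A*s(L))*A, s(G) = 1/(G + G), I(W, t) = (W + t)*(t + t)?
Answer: 396069/484 ≈ 818.32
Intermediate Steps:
I(W, t) = 2*t*(W + t) (I(W, t) = (W + t)*(2*t) = 2*t*(W + t))
s(G) = 1/(2*G)
n(L, A) = A**2/(2*L) (n(L, A) = (A*(1/(2*L)))*A = (A/(2*L))*A = A**2/(2*L))
-141*n(-242, -3*I(6, -2) + 5) = -141*(-6*(-2)*(6 - 2) + 5)**2/(2*(-242)) = -141*(-6*(-2)*4 + 5)**2*(-1)/(2*242) = -141*(-3*(-16) + 5)**2*(-1)/(2*242) = -141*(48 + 5)**2*(-1)/(2*242) = -141*53**2*(-1)/(2*242) = -141*2809*(-1)/(2*242) = -141*(-2809/484) = 396069/484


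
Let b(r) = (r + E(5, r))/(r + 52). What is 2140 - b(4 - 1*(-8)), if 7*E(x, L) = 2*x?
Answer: 479313/224 ≈ 2139.8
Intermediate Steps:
E(x, L) = 2*x/7 (E(x, L) = (2*x)/7 = 2*x/7)
b(r) = (10/7 + r)/(52 + r) (b(r) = (r + (2/7)*5)/(r + 52) = (r + 10/7)/(52 + r) = (10/7 + r)/(52 + r))
2140 - b(4 - 1*(-8)) = 2140 - (10/7 + (4 - 1*(-8)))/(52 + (4 - 1*(-8))) = 2140 - (10/7 + (4 + 8))/(52 + (4 + 8)) = 2140 - (10/7 + 12)/(52 + 12) = 2140 - 94/(64*7) = 2140 - 1*47/224 = 2140 - 47/224 = 479313/224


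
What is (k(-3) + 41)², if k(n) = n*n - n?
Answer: 2809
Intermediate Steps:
k(n) = n² - n
(k(-3) + 41)² = (-3*(-1 - 3) + 41)² = (-3*(-4) + 41)² = (12 + 41)² = 53² = 2809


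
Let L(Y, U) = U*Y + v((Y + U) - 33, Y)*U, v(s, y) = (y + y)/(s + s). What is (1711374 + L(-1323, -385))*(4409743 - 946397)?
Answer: 13388533124964564/1741 ≈ 7.6901e+12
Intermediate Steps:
v(s, y) = y/s (v(s, y) = (2*y)/((2*s)) = (2*y)*(1/(2*s)) = y/s)
L(Y, U) = U*Y + U*Y/(-33 + U + Y) (L(Y, U) = U*Y + (Y/((Y + U) - 33))*U = U*Y + (Y/((U + Y) - 33))*U = U*Y + (Y/(-33 + U + Y))*U = U*Y + U*Y/(-33 + U + Y))
(1711374 + L(-1323, -385))*(4409743 - 946397) = (1711374 - 385*(-1323)*(-32 - 385 - 1323)/(-33 - 385 - 1323))*(4409743 - 946397) = (1711374 - 385*(-1323)*(-1740)/(-1741))*3463346 = (1711374 - 385*(-1323)*(-1/1741)*(-1740))*3463346 = (1711374 + 886277700/1741)*3463346 = (3865779834/1741)*3463346 = 13388533124964564/1741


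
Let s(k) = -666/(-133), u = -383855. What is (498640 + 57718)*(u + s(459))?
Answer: -1494906098818/7 ≈ -2.1356e+11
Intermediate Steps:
s(k) = 666/133 (s(k) = -666*(-1/133) = 666/133)
(498640 + 57718)*(u + s(459)) = (498640 + 57718)*(-383855 + 666/133) = 556358*(-51052049/133) = -1494906098818/7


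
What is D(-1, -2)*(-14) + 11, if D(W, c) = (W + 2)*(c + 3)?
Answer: -3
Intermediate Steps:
D(W, c) = (2 + W)*(3 + c)
D(-1, -2)*(-14) + 11 = (6 + 2*(-2) + 3*(-1) - 1*(-2))*(-14) + 11 = (6 - 4 - 3 + 2)*(-14) + 11 = 1*(-14) + 11 = -14 + 11 = -3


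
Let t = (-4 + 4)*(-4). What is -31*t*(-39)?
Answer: 0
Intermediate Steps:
t = 0 (t = 0*(-4) = 0)
-31*t*(-39) = -31*0*(-39) = 0*(-39) = 0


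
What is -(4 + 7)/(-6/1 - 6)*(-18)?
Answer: -33/2 ≈ -16.500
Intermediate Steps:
-(4 + 7)/(-6/1 - 6)*(-18) = -11/(-6*1 - 6)*(-18) = -11/(-6 - 6)*(-18) = -11/(-12)*(-18) = -11*(-1)/12*(-18) = -1*(-11/12)*(-18) = (11/12)*(-18) = -33/2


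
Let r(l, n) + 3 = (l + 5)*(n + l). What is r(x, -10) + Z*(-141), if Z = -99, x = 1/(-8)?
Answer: 890025/64 ≈ 13907.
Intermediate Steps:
x = -⅛ ≈ -0.12500
r(l, n) = -3 + (5 + l)*(l + n) (r(l, n) = -3 + (l + 5)*(n + l) = -3 + (5 + l)*(l + n))
r(x, -10) + Z*(-141) = (-3 + (-⅛)² + 5*(-⅛) + 5*(-10) - ⅛*(-10)) - 99*(-141) = (-3 + 1/64 - 5/8 - 50 + 5/4) + 13959 = -3351/64 + 13959 = 890025/64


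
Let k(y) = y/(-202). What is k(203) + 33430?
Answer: 6752657/202 ≈ 33429.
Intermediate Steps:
k(y) = -y/202 (k(y) = y*(-1/202) = -y/202)
k(203) + 33430 = -1/202*203 + 33430 = -203/202 + 33430 = 6752657/202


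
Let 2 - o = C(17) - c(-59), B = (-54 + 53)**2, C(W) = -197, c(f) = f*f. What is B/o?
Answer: 1/3680 ≈ 0.00027174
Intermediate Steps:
c(f) = f**2
B = 1 (B = (-1)**2 = 1)
o = 3680 (o = 2 - (-197 - 1*(-59)**2) = 2 - (-197 - 1*3481) = 2 - (-197 - 3481) = 2 - 1*(-3678) = 2 + 3678 = 3680)
B/o = 1/3680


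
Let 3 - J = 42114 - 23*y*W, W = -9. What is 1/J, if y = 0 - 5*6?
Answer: -1/35901 ≈ -2.7854e-5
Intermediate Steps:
y = -30 (y = 0 - 30 = -30)
J = -35901 (J = 3 - (42114 - 23*(-30)*(-9)) = 3 - (42114 - (-690)*(-9)) = 3 - (42114 - 1*6210) = 3 - (42114 - 6210) = 3 - 1*35904 = 3 - 35904 = -35901)
1/J = 1/(-35901) = -1/35901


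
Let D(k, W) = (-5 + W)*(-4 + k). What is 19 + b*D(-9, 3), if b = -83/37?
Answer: -1455/37 ≈ -39.324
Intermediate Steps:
b = -83/37 (b = -83*1/37 = -83/37 ≈ -2.2432)
19 + b*D(-9, 3) = 19 - 83*(20 - 5*(-9) - 4*3 + 3*(-9))/37 = 19 - 83*(20 + 45 - 12 - 27)/37 = 19 - 83/37*26 = 19 - 2158/37 = -1455/37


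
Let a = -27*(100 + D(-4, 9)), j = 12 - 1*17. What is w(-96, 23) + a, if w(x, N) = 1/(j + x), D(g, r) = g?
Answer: -261793/101 ≈ -2592.0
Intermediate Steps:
j = -5 (j = 12 - 17 = -5)
a = -2592 (a = -27*(100 - 4) = -27*96 = -2592)
w(x, N) = 1/(-5 + x)
w(-96, 23) + a = 1/(-5 - 96) - 2592 = 1/(-101) - 2592 = -1/101 - 2592 = -261793/101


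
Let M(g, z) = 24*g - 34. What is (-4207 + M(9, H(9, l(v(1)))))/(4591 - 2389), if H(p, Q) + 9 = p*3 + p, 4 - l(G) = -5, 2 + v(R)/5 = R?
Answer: -4025/2202 ≈ -1.8279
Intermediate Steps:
v(R) = -10 + 5*R
l(G) = 9 (l(G) = 4 - 1*(-5) = 4 + 5 = 9)
H(p, Q) = -9 + 4*p (H(p, Q) = -9 + (p*3 + p) = -9 + (3*p + p) = -9 + 4*p)
M(g, z) = -34 + 24*g
(-4207 + M(9, H(9, l(v(1)))))/(4591 - 2389) = (-4207 + (-34 + 24*9))/(4591 - 2389) = (-4207 + (-34 + 216))/2202 = (-4207 + 182)*(1/2202) = -4025*1/2202 = -4025/2202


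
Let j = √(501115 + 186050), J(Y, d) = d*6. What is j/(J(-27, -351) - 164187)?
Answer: -√687165/166293 ≈ -0.0049849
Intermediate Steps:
J(Y, d) = 6*d
j = √687165 ≈ 828.95
j/(J(-27, -351) - 164187) = √687165/(6*(-351) - 164187) = √687165/(-2106 - 164187) = √687165/(-166293) = √687165*(-1/166293) = -√687165/166293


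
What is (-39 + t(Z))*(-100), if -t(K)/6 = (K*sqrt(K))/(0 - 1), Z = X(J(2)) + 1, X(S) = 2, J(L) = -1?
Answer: 3900 - 1800*sqrt(3) ≈ 782.31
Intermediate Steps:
Z = 3 (Z = 2 + 1 = 3)
t(K) = 6*K**(3/2) (t(K) = -6*K*sqrt(K)/(0 - 1) = -6*K**(3/2)/(-1) = -6*K**(3/2)*(-1) = -(-6)*K**(3/2) = 6*K**(3/2))
(-39 + t(Z))*(-100) = (-39 + 6*3**(3/2))*(-100) = (-39 + 6*(3*sqrt(3)))*(-100) = (-39 + 18*sqrt(3))*(-100) = 3900 - 1800*sqrt(3)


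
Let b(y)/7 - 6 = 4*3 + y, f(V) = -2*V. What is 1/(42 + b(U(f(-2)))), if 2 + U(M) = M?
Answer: 1/182 ≈ 0.0054945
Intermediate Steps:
U(M) = -2 + M
b(y) = 126 + 7*y (b(y) = 42 + 7*(4*3 + y) = 42 + 7*(12 + y) = 42 + (84 + 7*y) = 126 + 7*y)
1/(42 + b(U(f(-2)))) = 1/(42 + (126 + 7*(-2 - 2*(-2)))) = 1/(42 + (126 + 7*(-2 + 4))) = 1/(42 + (126 + 7*2)) = 1/(42 + (126 + 14)) = 1/(42 + 140) = 1/182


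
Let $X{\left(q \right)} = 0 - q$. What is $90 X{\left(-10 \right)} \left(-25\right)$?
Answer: $-22500$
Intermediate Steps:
$X{\left(q \right)} = - q$
$90 X{\left(-10 \right)} \left(-25\right) = 90 \left(\left(-1\right) \left(-10\right)\right) \left(-25\right) = 90 \cdot 10 \left(-25\right) = 900 \left(-25\right) = -22500$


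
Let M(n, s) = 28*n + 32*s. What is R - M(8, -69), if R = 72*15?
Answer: 3064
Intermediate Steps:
R = 1080
R - M(8, -69) = 1080 - (28*8 + 32*(-69)) = 1080 - (224 - 2208) = 1080 - 1*(-1984) = 1080 + 1984 = 3064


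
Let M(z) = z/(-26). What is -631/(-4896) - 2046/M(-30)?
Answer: -43404781/24480 ≈ -1773.1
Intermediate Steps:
M(z) = -z/26 (M(z) = z*(-1/26) = -z/26)
-631/(-4896) - 2046/M(-30) = -631/(-4896) - 2046/((-1/26*(-30))) = -631*(-1/4896) - 2046/15/13 = 631/4896 - 2046*13/15 = 631/4896 - 8866/5 = -43404781/24480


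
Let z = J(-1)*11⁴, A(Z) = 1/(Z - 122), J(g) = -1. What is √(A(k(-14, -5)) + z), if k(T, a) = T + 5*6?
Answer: I*√164506382/106 ≈ 121.0*I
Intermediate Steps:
k(T, a) = 30 + T (k(T, a) = T + 30 = 30 + T)
A(Z) = 1/(-122 + Z)
z = -14641 (z = -1*11⁴ = -1*14641 = -14641)
√(A(k(-14, -5)) + z) = √(1/(-122 + (30 - 14)) - 14641) = √(1/(-122 + 16) - 14641) = √(1/(-106) - 14641) = √(-1/106 - 14641) = √(-1551947/106) = I*√164506382/106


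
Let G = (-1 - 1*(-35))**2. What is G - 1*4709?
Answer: -3553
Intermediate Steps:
G = 1156 (G = (-1 + 35)**2 = 34**2 = 1156)
G - 1*4709 = 1156 - 1*4709 = 1156 - 4709 = -3553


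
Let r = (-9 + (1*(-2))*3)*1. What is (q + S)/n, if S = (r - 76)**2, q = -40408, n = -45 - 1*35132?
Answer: 32127/35177 ≈ 0.91330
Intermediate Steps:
n = -35177 (n = -45 - 35132 = -35177)
r = -15 (r = (-9 - 2*3)*1 = (-9 - 6)*1 = -15*1 = -15)
S = 8281 (S = (-15 - 76)**2 = (-91)**2 = 8281)
(q + S)/n = (-40408 + 8281)/(-35177) = -32127*(-1/35177) = 32127/35177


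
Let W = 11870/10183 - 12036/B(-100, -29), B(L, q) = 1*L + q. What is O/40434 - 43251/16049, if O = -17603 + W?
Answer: -888788845002295/284144257298154 ≈ -3.1279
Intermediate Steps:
B(L, q) = L + q
W = 41364606/437869 (W = 11870/10183 - 12036/(-100 - 29) = 11870*(1/10183) - 12036/(-129) = 11870/10183 - 12036*(-1/129) = 11870/10183 + 4012/43 = 41364606/437869 ≈ 94.468)
O = -7666443401/437869 (O = -17603 + 41364606/437869 = -7666443401/437869 ≈ -17509.)
O/40434 - 43251/16049 = -7666443401/437869/40434 - 43251/16049 = -7666443401/437869*1/40434 - 43251*1/16049 = -7666443401/17704795146 - 43251/16049 = -888788845002295/284144257298154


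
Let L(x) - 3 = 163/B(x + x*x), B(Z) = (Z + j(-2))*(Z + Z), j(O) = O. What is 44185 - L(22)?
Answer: 22534940573/510048 ≈ 44182.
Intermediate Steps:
B(Z) = 2*Z*(-2 + Z) (B(Z) = (Z - 2)*(Z + Z) = (-2 + Z)*(2*Z) = 2*Z*(-2 + Z))
L(x) = 3 + 163/(2*(x + x²)*(-2 + x + x²)) (L(x) = 3 + 163/((2*(x + x*x)*(-2 + (x + x*x)))) = 3 + 163/((2*(x + x²)*(-2 + (x + x²)))) = 3 + 163/((2*(x + x²)*(-2 + x + x²))) = 3 + 163*(1/(2*(x + x²)*(-2 + x + x²))) = 3 + 163/(2*(x + x²)*(-2 + x + x²)))
44185 - L(22) = 44185 - (3 + 163/(2*(22 + 22²)*(-2 + 22 + 22²))) = 44185 - (3 + 163/(2*(22 + 484)*(-2 + 22 + 484))) = 44185 - (3 + (163/2)/(506*504)) = 44185 - (3 + (163/2)*(1/506)*(1/504)) = 44185 - (3 + 163/510048) = 44185 - 1*1530307/510048 = 44185 - 1530307/510048 = 22534940573/510048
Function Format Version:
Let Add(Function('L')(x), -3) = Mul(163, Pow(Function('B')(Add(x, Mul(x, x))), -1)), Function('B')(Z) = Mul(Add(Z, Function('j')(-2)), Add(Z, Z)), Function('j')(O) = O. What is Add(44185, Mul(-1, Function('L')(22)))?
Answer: Rational(22534940573, 510048) ≈ 44182.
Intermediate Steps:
Function('B')(Z) = Mul(2, Z, Add(-2, Z)) (Function('B')(Z) = Mul(Add(Z, -2), Add(Z, Z)) = Mul(Add(-2, Z), Mul(2, Z)) = Mul(2, Z, Add(-2, Z)))
Function('L')(x) = Add(3, Mul(Rational(163, 2), Pow(Add(x, Pow(x, 2)), -1), Pow(Add(-2, x, Pow(x, 2)), -1))) (Function('L')(x) = Add(3, Mul(163, Pow(Mul(2, Add(x, Mul(x, x)), Add(-2, Add(x, Mul(x, x)))), -1))) = Add(3, Mul(163, Pow(Mul(2, Add(x, Pow(x, 2)), Add(-2, Add(x, Pow(x, 2)))), -1))) = Add(3, Mul(163, Pow(Mul(2, Add(x, Pow(x, 2)), Add(-2, x, Pow(x, 2))), -1))) = Add(3, Mul(163, Mul(Rational(1, 2), Pow(Add(x, Pow(x, 2)), -1), Pow(Add(-2, x, Pow(x, 2)), -1)))) = Add(3, Mul(Rational(163, 2), Pow(Add(x, Pow(x, 2)), -1), Pow(Add(-2, x, Pow(x, 2)), -1))))
Add(44185, Mul(-1, Function('L')(22))) = Add(44185, Mul(-1, Add(3, Mul(Rational(163, 2), Pow(Add(22, Pow(22, 2)), -1), Pow(Add(-2, 22, Pow(22, 2)), -1))))) = Add(44185, Mul(-1, Add(3, Mul(Rational(163, 2), Pow(Add(22, 484), -1), Pow(Add(-2, 22, 484), -1))))) = Add(44185, Mul(-1, Add(3, Mul(Rational(163, 2), Pow(506, -1), Pow(504, -1))))) = Add(44185, Mul(-1, Add(3, Mul(Rational(163, 2), Rational(1, 506), Rational(1, 504))))) = Add(44185, Mul(-1, Add(3, Rational(163, 510048)))) = Add(44185, Mul(-1, Rational(1530307, 510048))) = Add(44185, Rational(-1530307, 510048)) = Rational(22534940573, 510048)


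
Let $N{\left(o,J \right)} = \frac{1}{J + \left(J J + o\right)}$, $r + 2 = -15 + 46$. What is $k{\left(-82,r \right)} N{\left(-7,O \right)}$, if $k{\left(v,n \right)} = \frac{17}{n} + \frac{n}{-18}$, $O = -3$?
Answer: $\frac{535}{522} \approx 1.0249$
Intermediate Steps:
$r = 29$ ($r = -2 + \left(-15 + 46\right) = -2 + 31 = 29$)
$N{\left(o,J \right)} = \frac{1}{J + o + J^{2}}$ ($N{\left(o,J \right)} = \frac{1}{J + \left(J^{2} + o\right)} = \frac{1}{J + \left(o + J^{2}\right)} = \frac{1}{J + o + J^{2}}$)
$k{\left(v,n \right)} = \frac{17}{n} - \frac{n}{18}$ ($k{\left(v,n \right)} = \frac{17}{n} + n \left(- \frac{1}{18}\right) = \frac{17}{n} - \frac{n}{18}$)
$k{\left(-82,r \right)} N{\left(-7,O \right)} = \frac{\frac{17}{29} - \frac{29}{18}}{-3 - 7 + \left(-3\right)^{2}} = \frac{17 \cdot \frac{1}{29} - \frac{29}{18}}{-3 - 7 + 9} = \frac{\frac{17}{29} - \frac{29}{18}}{-1} = \left(- \frac{535}{522}\right) \left(-1\right) = \frac{535}{522}$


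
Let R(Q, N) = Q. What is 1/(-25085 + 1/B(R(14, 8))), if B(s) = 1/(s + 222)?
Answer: -1/24849 ≈ -4.0243e-5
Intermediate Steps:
B(s) = 1/(222 + s)
1/(-25085 + 1/B(R(14, 8))) = 1/(-25085 + 1/(1/(222 + 14))) = 1/(-25085 + 1/(1/236)) = 1/(-25085 + 236) = 1/(-24849) = -1/24849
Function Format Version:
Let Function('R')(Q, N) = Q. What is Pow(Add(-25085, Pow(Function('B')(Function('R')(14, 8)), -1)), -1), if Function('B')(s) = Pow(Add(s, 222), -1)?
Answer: Rational(-1, 24849) ≈ -4.0243e-5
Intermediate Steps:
Function('B')(s) = Pow(Add(222, s), -1)
Pow(Add(-25085, Pow(Function('B')(Function('R')(14, 8)), -1)), -1) = Pow(Add(-25085, Pow(Pow(Add(222, 14), -1), -1)), -1) = Pow(Add(-25085, Pow(Pow(236, -1), -1)), -1) = Pow(Add(-25085, Pow(Rational(1, 236), -1)), -1) = Pow(Add(-25085, 236), -1) = Pow(-24849, -1) = Rational(-1, 24849)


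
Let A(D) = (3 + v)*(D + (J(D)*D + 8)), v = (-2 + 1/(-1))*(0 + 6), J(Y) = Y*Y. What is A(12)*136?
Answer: -3565920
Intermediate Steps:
J(Y) = Y²
v = -18 (v = (-2 + 1*(-1))*6 = (-2 - 1)*6 = -3*6 = -18)
A(D) = -120 - 15*D - 15*D³ (A(D) = (3 - 18)*(D + (D²*D + 8)) = -15*(D + (D³ + 8)) = -15*(D + (8 + D³)) = -15*(8 + D + D³) = -120 - 15*D - 15*D³)
A(12)*136 = (-120 - 15*12 - 15*12³)*136 = (-120 - 180 - 15*1728)*136 = (-120 - 180 - 25920)*136 = -26220*136 = -3565920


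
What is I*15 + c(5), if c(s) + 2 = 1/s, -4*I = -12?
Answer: 216/5 ≈ 43.200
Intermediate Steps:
I = 3 (I = -¼*(-12) = 3)
c(s) = -2 + 1/s
I*15 + c(5) = 3*15 + (-2 + 1/5) = 45 + (-2 + ⅕) = 45 - 9/5 = 216/5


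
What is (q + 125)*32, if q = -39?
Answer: 2752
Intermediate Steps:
(q + 125)*32 = (-39 + 125)*32 = 86*32 = 2752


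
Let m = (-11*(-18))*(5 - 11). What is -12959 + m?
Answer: -14147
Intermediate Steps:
m = -1188 (m = 198*(-6) = -1188)
-12959 + m = -12959 - 1188 = -14147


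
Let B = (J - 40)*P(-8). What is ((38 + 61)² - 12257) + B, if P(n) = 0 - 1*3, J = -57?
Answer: -2165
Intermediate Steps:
P(n) = -3 (P(n) = 0 - 3 = -3)
B = 291 (B = (-57 - 40)*(-3) = -97*(-3) = 291)
((38 + 61)² - 12257) + B = ((38 + 61)² - 12257) + 291 = (99² - 12257) + 291 = (9801 - 12257) + 291 = -2456 + 291 = -2165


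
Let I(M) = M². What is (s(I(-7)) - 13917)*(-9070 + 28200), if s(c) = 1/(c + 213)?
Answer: -34876409945/131 ≈ -2.6623e+8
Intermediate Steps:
s(c) = 1/(213 + c)
(s(I(-7)) - 13917)*(-9070 + 28200) = (1/(213 + (-7)²) - 13917)*(-9070 + 28200) = (1/(213 + 49) - 13917)*19130 = (1/262 - 13917)*19130 = -3646253/262*19130 = -34876409945/131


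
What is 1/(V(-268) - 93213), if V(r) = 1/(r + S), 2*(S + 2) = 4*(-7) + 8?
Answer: -280/26099641 ≈ -1.0728e-5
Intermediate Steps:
S = -12 (S = -2 + (4*(-7) + 8)/2 = -2 + (-28 + 8)/2 = -2 + (1/2)*(-20) = -2 - 10 = -12)
V(r) = 1/(-12 + r) (V(r) = 1/(r - 12) = 1/(-12 + r))
1/(V(-268) - 93213) = 1/(1/(-12 - 268) - 93213) = 1/(1/(-280) - 93213) = 1/(-1/280 - 93213) = 1/(-26099641/280) = -280/26099641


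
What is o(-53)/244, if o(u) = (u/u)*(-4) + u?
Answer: -57/244 ≈ -0.23361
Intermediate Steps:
o(u) = -4 + u (o(u) = 1*(-4) + u = -4 + u)
o(-53)/244 = (-4 - 53)/244 = -57*1/244 = -57/244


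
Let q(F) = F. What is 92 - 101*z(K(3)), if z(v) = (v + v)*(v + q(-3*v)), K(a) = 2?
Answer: 1708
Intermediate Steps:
z(v) = -4*v**2 (z(v) = (v + v)*(v - 3*v) = (2*v)*(-2*v) = -4*v**2)
92 - 101*z(K(3)) = 92 - (-404)*2**2 = 92 - (-404)*4 = 92 - 101*(-16) = 92 + 1616 = 1708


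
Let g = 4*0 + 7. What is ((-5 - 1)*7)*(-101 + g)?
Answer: 3948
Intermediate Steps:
g = 7 (g = 0 + 7 = 7)
((-5 - 1)*7)*(-101 + g) = ((-5 - 1)*7)*(-101 + 7) = -6*7*(-94) = -42*(-94) = 3948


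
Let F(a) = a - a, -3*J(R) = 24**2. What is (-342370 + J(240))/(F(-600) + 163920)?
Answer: -171281/81960 ≈ -2.0898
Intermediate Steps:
J(R) = -192 (J(R) = -1/3*24**2 = -1/3*576 = -192)
F(a) = 0
(-342370 + J(240))/(F(-600) + 163920) = (-342370 - 192)/(0 + 163920) = -342562/163920 = -342562*1/163920 = -171281/81960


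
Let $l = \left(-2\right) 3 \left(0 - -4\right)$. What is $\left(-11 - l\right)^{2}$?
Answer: $169$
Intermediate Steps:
$l = -24$ ($l = - 6 \left(0 + 4\right) = \left(-6\right) 4 = -24$)
$\left(-11 - l\right)^{2} = \left(-11 - -24\right)^{2} = \left(-11 + 24\right)^{2} = 13^{2} = 169$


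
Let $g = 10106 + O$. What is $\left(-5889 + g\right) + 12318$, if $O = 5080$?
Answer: $21615$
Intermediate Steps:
$g = 15186$ ($g = 10106 + 5080 = 15186$)
$\left(-5889 + g\right) + 12318 = \left(-5889 + 15186\right) + 12318 = 9297 + 12318 = 21615$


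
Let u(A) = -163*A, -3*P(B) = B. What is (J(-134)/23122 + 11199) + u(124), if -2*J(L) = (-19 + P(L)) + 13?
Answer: -312597908/34683 ≈ -9013.0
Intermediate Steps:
P(B) = -B/3
J(L) = 3 + L/6 (J(L) = -((-19 - L/3) + 13)/2 = -(-6 - L/3)/2 = 3 + L/6)
(J(-134)/23122 + 11199) + u(124) = ((3 + (1/6)*(-134))/23122 + 11199) - 163*124 = ((3 - 67/3)*(1/23122) + 11199) - 20212 = (-58/3*1/23122 + 11199) - 20212 = (-29/34683 + 11199) - 20212 = 388414888/34683 - 20212 = -312597908/34683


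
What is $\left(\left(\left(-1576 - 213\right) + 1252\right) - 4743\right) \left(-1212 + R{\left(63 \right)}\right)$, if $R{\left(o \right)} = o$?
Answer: $6066720$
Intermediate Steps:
$\left(\left(\left(-1576 - 213\right) + 1252\right) - 4743\right) \left(-1212 + R{\left(63 \right)}\right) = \left(\left(\left(-1576 - 213\right) + 1252\right) - 4743\right) \left(-1212 + 63\right) = \left(\left(-1789 + 1252\right) - 4743\right) \left(-1149\right) = \left(-537 - 4743\right) \left(-1149\right) = \left(-5280\right) \left(-1149\right) = 6066720$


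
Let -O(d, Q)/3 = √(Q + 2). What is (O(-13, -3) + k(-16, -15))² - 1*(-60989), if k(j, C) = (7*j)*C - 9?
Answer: 2853221 - 10026*I ≈ 2.8532e+6 - 10026.0*I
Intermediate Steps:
k(j, C) = -9 + 7*C*j (k(j, C) = 7*C*j - 9 = -9 + 7*C*j)
O(d, Q) = -3*√(2 + Q) (O(d, Q) = -3*√(Q + 2) = -3*√(2 + Q))
(O(-13, -3) + k(-16, -15))² - 1*(-60989) = (-3*√(2 - 3) + (-9 + 7*(-15)*(-16)))² - 1*(-60989) = (-3*I + (-9 + 1680))² + 60989 = (-3*I + 1671)² + 60989 = (1671 - 3*I)² + 60989 = 60989 + (1671 - 3*I)²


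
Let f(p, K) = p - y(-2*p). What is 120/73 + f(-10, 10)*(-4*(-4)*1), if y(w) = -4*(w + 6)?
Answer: 109912/73 ≈ 1505.6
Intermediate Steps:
y(w) = -24 - 4*w (y(w) = -4*(6 + w) = -24 - 4*w)
f(p, K) = 24 - 7*p (f(p, K) = p - (-24 - (-8)*p) = p - (-24 + 8*p) = p + (24 - 8*p) = 24 - 7*p)
120/73 + f(-10, 10)*(-4*(-4)*1) = 120/73 + (24 - 7*(-10))*(-4*(-4)*1) = 120*(1/73) + (24 + 70)*(16*1) = 120/73 + 94*16 = 120/73 + 1504 = 109912/73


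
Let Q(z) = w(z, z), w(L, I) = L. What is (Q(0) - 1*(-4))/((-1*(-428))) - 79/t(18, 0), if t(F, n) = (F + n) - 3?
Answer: -8438/1605 ≈ -5.2573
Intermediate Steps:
Q(z) = z
t(F, n) = -3 + F + n
(Q(0) - 1*(-4))/((-1*(-428))) - 79/t(18, 0) = (0 - 1*(-4))/((-1*(-428))) - 79/(-3 + 18 + 0) = (0 + 4)/428 - 79/15 = 4*(1/428) - 79*1/15 = 1/107 - 79/15 = -8438/1605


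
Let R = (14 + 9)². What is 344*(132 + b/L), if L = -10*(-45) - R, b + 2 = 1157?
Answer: 3189912/79 ≈ 40379.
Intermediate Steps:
b = 1155 (b = -2 + 1157 = 1155)
R = 529 (R = 23² = 529)
L = -79 (L = -10*(-45) - 1*529 = 450 - 529 = -79)
344*(132 + b/L) = 344*(132 + 1155/(-79)) = 344*(132 + 1155*(-1/79)) = 344*(132 - 1155/79) = 344*(9273/79) = 3189912/79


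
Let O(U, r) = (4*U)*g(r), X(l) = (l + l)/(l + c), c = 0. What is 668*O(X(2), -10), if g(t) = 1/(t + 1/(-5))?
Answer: -26720/51 ≈ -523.92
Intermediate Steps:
g(t) = 1/(-⅕ + t) (g(t) = 1/(t - ⅕) = 1/(-⅕ + t))
X(l) = 2 (X(l) = (l + l)/(l + 0) = (2*l)/l = 2)
O(U, r) = 20*U/(-1 + 5*r) (O(U, r) = (4*U)*(5/(-1 + 5*r)) = 20*U/(-1 + 5*r))
668*O(X(2), -10) = 668*(20*2/(-1 + 5*(-10))) = 668*(20*2/(-1 - 50)) = 668*(20*2/(-51)) = 668*(20*2*(-1/51)) = 668*(-40/51) = -26720/51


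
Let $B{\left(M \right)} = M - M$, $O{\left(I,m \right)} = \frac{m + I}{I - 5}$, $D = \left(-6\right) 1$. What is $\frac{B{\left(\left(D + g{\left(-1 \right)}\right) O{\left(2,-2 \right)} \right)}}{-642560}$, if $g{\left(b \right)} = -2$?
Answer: $0$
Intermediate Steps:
$D = -6$
$O{\left(I,m \right)} = \frac{I + m}{-5 + I}$
$B{\left(M \right)} = 0$
$\frac{B{\left(\left(D + g{\left(-1 \right)}\right) O{\left(2,-2 \right)} \right)}}{-642560} = \frac{0}{-642560} = 0 \left(- \frac{1}{642560}\right) = 0$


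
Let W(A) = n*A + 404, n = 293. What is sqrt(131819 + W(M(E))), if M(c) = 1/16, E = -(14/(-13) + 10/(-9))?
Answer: sqrt(2115861)/4 ≈ 363.65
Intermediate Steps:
E = 256/117 (E = -(14*(-1/13) + 10*(-1/9)) = -(-14/13 - 10/9) = -1*(-256/117) = 256/117 ≈ 2.1880)
M(c) = 1/16
W(A) = 404 + 293*A (W(A) = 293*A + 404 = 404 + 293*A)
sqrt(131819 + W(M(E))) = sqrt(131819 + (404 + 293*(1/16))) = sqrt(131819 + (404 + 293/16)) = sqrt(131819 + 6757/16) = sqrt(2115861/16) = sqrt(2115861)/4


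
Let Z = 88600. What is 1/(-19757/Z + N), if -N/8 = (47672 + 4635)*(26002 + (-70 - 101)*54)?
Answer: -88600/621676980448557 ≈ -1.4252e-10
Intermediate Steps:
N = -7016670208 (N = -8*(47672 + 4635)*(26002 + (-70 - 101)*54) = -418456*(26002 - 171*54) = -418456*(26002 - 9234) = -418456*16768 = -8*877083776 = -7016670208)
1/(-19757/Z + N) = 1/(-19757/88600 - 7016670208) = 1/(-621676980448557/88600) = -88600/621676980448557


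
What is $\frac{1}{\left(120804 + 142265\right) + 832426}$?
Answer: $\frac{1}{1095495} \approx 9.1283 \cdot 10^{-7}$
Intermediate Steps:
$\frac{1}{\left(120804 + 142265\right) + 832426} = \frac{1}{263069 + 832426} = \frac{1}{1095495}$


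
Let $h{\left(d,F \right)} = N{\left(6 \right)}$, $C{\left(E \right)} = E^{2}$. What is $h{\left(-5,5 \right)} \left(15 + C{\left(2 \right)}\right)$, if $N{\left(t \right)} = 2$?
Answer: $38$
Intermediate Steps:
$h{\left(d,F \right)} = 2$
$h{\left(-5,5 \right)} \left(15 + C{\left(2 \right)}\right) = 2 \left(15 + 2^{2}\right) = 2 \left(15 + 4\right) = 2 \cdot 19 = 38$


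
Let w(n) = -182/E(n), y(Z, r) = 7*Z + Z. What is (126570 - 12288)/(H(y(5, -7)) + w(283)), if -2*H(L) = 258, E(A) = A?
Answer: -32341806/36689 ≈ -881.51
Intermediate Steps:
y(Z, r) = 8*Z
w(n) = -182/n
H(L) = -129 (H(L) = -½*258 = -129)
(126570 - 12288)/(H(y(5, -7)) + w(283)) = (126570 - 12288)/(-129 - 182/283) = 114282/(-129 - 182*1/283) = 114282/(-129 - 182/283) = 114282/(-36689/283) = 114282*(-283/36689) = -32341806/36689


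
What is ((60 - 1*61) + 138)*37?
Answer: 5069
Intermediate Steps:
((60 - 1*61) + 138)*37 = ((60 - 61) + 138)*37 = (-1 + 138)*37 = 137*37 = 5069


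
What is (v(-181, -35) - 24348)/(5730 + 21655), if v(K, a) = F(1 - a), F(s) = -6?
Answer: -24354/27385 ≈ -0.88932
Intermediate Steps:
v(K, a) = -6
(v(-181, -35) - 24348)/(5730 + 21655) = (-6 - 24348)/(5730 + 21655) = -24354/27385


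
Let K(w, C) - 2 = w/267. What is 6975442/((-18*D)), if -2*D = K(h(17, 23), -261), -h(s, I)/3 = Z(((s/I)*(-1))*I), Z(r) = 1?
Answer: 620814338/1593 ≈ 3.8971e+5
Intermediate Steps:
h(s, I) = -3 (h(s, I) = -3*1 = -3)
K(w, C) = 2 + w/267
D = -177/178 (D = -(2 + (1/267)*(-3))/2 = -(2 - 1/89)/2 = -1/2*177/89 = -177/178 ≈ -0.99438)
6975442/((-18*D)) = 6975442/((-18*(-177/178))) = 6975442/(1593/89) = 6975442*(89/1593) = 620814338/1593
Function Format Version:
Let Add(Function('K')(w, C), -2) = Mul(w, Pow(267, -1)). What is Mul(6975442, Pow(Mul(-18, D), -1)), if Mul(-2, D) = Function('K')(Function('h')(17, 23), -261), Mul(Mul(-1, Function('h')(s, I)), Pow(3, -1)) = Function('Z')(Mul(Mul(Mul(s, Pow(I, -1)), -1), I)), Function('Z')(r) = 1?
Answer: Rational(620814338, 1593) ≈ 3.8971e+5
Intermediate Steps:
Function('h')(s, I) = -3 (Function('h')(s, I) = Mul(-3, 1) = -3)
Function('K')(w, C) = Add(2, Mul(Rational(1, 267), w)) (Function('K')(w, C) = Add(2, Mul(w, Pow(267, -1))) = Add(2, Mul(w, Rational(1, 267))) = Add(2, Mul(Rational(1, 267), w)))
D = Rational(-177, 178) (D = Mul(Rational(-1, 2), Add(2, Mul(Rational(1, 267), -3))) = Mul(Rational(-1, 2), Add(2, Rational(-1, 89))) = Mul(Rational(-1, 2), Rational(177, 89)) = Rational(-177, 178) ≈ -0.99438)
Mul(6975442, Pow(Mul(-18, D), -1)) = Mul(6975442, Pow(Mul(-18, Rational(-177, 178)), -1)) = Mul(6975442, Pow(Rational(1593, 89), -1)) = Mul(6975442, Rational(89, 1593)) = Rational(620814338, 1593)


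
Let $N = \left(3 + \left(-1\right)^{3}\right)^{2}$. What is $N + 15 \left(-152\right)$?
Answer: $-2276$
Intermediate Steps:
$N = 4$ ($N = \left(3 - 1\right)^{2} = 2^{2} = 4$)
$N + 15 \left(-152\right) = 4 + 15 \left(-152\right) = 4 - 2280 = -2276$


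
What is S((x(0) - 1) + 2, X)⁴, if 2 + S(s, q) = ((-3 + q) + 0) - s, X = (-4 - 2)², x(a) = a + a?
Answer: 810000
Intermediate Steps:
x(a) = 2*a
X = 36 (X = (-6)² = 36)
S(s, q) = -5 + q - s (S(s, q) = -2 + (((-3 + q) + 0) - s) = -2 + ((-3 + q) - s) = -2 + (-3 + q - s) = -5 + q - s)
S((x(0) - 1) + 2, X)⁴ = (-5 + 36 - ((2*0 - 1) + 2))⁴ = (-5 + 36 - ((0 - 1) + 2))⁴ = (-5 + 36 - (-1 + 2))⁴ = (-5 + 36 - 1*1)⁴ = (-5 + 36 - 1)⁴ = 30⁴ = 810000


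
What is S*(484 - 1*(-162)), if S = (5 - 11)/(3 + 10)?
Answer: -3876/13 ≈ -298.15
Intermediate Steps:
S = -6/13 ≈ -0.46154
S*(484 - 1*(-162)) = -6*(484 - 1*(-162))/13 = -6*(484 + 162)/13 = -6/13*646 = -3876/13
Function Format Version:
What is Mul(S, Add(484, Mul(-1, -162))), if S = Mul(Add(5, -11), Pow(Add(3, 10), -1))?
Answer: Rational(-3876, 13) ≈ -298.15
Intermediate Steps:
S = Rational(-6, 13) (S = Mul(-6, Pow(13, -1)) = Mul(-6, Rational(1, 13)) = Rational(-6, 13) ≈ -0.46154)
Mul(S, Add(484, Mul(-1, -162))) = Mul(Rational(-6, 13), Add(484, Mul(-1, -162))) = Mul(Rational(-6, 13), Add(484, 162)) = Mul(Rational(-6, 13), 646) = Rational(-3876, 13)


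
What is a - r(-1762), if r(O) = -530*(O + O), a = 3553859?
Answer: 1686139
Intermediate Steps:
r(O) = -1060*O
a - r(-1762) = 3553859 - (-1060)*(-1762) = 3553859 - 1*1867720 = 3553859 - 1867720 = 1686139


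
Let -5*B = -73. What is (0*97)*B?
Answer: 0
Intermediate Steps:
B = 73/5 (B = -⅕*(-73) = 73/5 ≈ 14.600)
(0*97)*B = (0*97)*(73/5) = 0*(73/5) = 0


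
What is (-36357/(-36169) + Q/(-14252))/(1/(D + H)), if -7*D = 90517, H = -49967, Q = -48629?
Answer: -10230010458855/36820042 ≈ -2.7784e+5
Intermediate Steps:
D = -12931 (D = -⅐*90517 = -12931)
(-36357/(-36169) + Q/(-14252))/(1/(D + H)) = (-36357/(-36169) - 48629/(-14252))/(1/(-12931 - 49967)) = (-36357*(-1/36169) - 48629*(-1/14252))/(1/(-62898)) = (36357/36169 + 6947/2036)/(-1/62898) = (325288895/73640084)*(-62898) = -10230010458855/36820042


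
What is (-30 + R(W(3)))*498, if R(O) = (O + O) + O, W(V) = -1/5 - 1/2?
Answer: -79929/5 ≈ -15986.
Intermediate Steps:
W(V) = -7/10 (W(V) = -1*1/5 - 1*1/2 = -1/5 - 1/2 = -7/10)
R(O) = 3*O (R(O) = 2*O + O = 3*O)
(-30 + R(W(3)))*498 = (-30 + 3*(-7/10))*498 = (-30 - 21/10)*498 = -321/10*498 = -79929/5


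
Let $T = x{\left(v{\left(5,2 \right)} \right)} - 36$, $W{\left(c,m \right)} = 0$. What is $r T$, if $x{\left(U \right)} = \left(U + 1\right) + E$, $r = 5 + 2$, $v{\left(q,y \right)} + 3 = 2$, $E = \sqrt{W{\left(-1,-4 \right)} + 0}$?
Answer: $-252$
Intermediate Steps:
$E = 0$ ($E = \sqrt{0 + 0} = \sqrt{0} = 0$)
$v{\left(q,y \right)} = -1$ ($v{\left(q,y \right)} = -3 + 2 = -1$)
$r = 7$
$x{\left(U \right)} = 1 + U$ ($x{\left(U \right)} = \left(U + 1\right) + 0 = \left(1 + U\right) + 0 = 1 + U$)
$T = -36$ ($T = \left(1 - 1\right) - 36 = 0 - 36 = -36$)
$r T = 7 \left(-36\right) = -252$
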